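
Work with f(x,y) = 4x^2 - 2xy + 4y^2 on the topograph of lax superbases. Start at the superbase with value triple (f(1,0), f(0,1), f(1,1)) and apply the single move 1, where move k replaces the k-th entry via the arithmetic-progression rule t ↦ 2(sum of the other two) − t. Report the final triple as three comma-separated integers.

start (4,4,6) = (f(1,0),f(0,1),f(1,1))
replace slot 1: 2·(4+6) − 4 = 16 → (16,4,6)

16,4,6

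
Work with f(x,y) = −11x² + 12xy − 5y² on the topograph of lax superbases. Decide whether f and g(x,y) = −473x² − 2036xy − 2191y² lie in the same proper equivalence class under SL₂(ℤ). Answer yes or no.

D₁ = -76, D₂ = -76
f is negative-definite; reduce −f:
−f: translate: b→10 (≡-12 mod 22), so (11,-12,5)→(11,10,4)
−f: flip: (11,10,4)→(4,-10,11)
−f: translate: b→-2 (≡-10 mod 8), so (4,-10,11)→(4,-2,5)
−f: reduced (well bottom): (4,-2,5) with a≤c, −a<b≤a
flip sign back: reduced form of f is (-4,2,-5)
g is negative-definite; reduce −g:
−g: translate: b→144 (≡2036 mod 946), so (473,2036,2191)→(473,144,11)
−g: flip: (473,144,11)→(11,-144,473)
−g: translate: b→10 (≡-144 mod 22), so (11,-144,473)→(11,10,4)
−g: flip: (11,10,4)→(4,-10,11)
−g: translate: b→-2 (≡-10 mod 8), so (4,-10,11)→(4,-2,5)
−g: reduced (well bottom): (4,-2,5) with a≤c, −a<b≤a
flip sign back: reduced form of g is (-4,2,-5)
reduced forms (-4, 2, -5) vs (-4, 2, -5) ⇒ equivalent

yes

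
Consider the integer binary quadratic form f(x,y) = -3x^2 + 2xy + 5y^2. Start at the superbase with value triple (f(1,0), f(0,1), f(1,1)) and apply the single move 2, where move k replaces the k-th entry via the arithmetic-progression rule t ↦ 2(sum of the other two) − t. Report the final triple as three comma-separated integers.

start (-3,5,4) = (f(1,0),f(0,1),f(1,1))
replace slot 2: 2·((-3)+4) − 5 = -3 → (-3,-3,4)

-3,-3,4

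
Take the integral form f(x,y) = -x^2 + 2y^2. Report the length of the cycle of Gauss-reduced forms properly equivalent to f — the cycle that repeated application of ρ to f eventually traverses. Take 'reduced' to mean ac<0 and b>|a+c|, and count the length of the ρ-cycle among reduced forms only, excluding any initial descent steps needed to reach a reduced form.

D = 8, ⌊√D⌋ = 2
descent: ρ → (2,0,-1)
descent: ρ → (-1,2,1)  [lands on river]
river: ρ → (1,2,-1)
ρ-cycle length = 2 (tail of 2 descent steps not counted)

2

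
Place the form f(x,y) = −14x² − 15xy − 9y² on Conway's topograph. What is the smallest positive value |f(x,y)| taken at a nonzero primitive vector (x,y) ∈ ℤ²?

translate: b→-13 (≡15 mod 28), so (14,15,9)→(14,-13,8)
flip: (14,-13,8)→(8,13,14)
translate: b→-3 (≡13 mod 16), so (8,13,14)→(8,-3,9)
reduced (well bottom): (8,-3,9) with a≤c, −a<b≤a
well minimum |f| = |-8| = 8 (negative-definite)

8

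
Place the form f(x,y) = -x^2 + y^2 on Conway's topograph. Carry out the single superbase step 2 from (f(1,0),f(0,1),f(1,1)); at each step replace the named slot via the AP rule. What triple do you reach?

start (-1,1,0) = (f(1,0),f(0,1),f(1,1))
replace slot 2: 2·((-1)+0) − 1 = -3 → (-1,-3,0)

-1,-3,0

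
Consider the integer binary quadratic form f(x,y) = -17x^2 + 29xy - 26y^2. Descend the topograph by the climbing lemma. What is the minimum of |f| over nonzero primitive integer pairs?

translate: b→5 (≡-29 mod 34), so (17,-29,26)→(17,5,14)
flip: (17,5,14)→(14,-5,17)
reduced (well bottom): (14,-5,17) with a≤c, −a<b≤a
well minimum |f| = |-14| = 14 (negative-definite)

14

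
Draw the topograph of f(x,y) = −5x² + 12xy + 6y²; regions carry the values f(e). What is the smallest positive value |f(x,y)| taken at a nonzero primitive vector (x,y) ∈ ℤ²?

river: ρ → (6,12,-5)
river: ρ → (-5,8,10)
river: ρ → (10,12,-3)
river: ρ → (-3,12,10)
river: ρ → (10,8,-5)
river: ρ → (-5,12,6)
closes: descent 0, river 6
min |a| on river = 3

3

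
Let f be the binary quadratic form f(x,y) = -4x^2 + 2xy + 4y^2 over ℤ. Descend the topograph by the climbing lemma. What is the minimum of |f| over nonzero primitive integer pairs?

river: ρ → (4,6,-2)
river: ρ → (-2,6,4)
river: ρ → (4,2,-4)
river: ρ → (-4,6,2)
river: ρ → (2,6,-4)
river: ρ → (-4,2,4)
closes: descent 0, river 6
min |a| on river = 2

2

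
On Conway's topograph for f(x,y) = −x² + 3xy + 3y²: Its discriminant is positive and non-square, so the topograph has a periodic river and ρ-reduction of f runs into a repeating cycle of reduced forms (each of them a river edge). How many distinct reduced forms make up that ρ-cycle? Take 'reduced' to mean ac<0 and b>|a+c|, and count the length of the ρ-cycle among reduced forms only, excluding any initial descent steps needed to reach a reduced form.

D = 21, ⌊√D⌋ = 4
river: ρ → (3,3,-1)
river: ρ → (-1,3,3)
ρ-cycle length = 2 (tail of 0 descent steps not counted)

2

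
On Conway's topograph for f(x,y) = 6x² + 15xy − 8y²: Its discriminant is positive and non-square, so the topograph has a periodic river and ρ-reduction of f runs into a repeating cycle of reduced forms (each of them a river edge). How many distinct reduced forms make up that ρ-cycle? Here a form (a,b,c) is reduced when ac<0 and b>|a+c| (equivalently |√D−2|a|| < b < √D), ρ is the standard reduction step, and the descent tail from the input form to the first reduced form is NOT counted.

D = 417, ⌊√D⌋ = 20
river: ρ → (-8,17,4)
river: ρ → (4,15,-12)
river: ρ → (-12,9,7)
river: ρ → (7,19,-2)
river: ρ → (-2,17,16)
river: ρ → (16,15,-3)
river: ρ → (-3,15,16)
river: ρ → (16,17,-2)
river: ρ → (-2,19,7)
river: ρ → (7,9,-12)
river: ρ → (-12,15,4)
river: ρ → (4,17,-8)
river: ρ → (-8,15,6)
river: ρ → (6,9,-14)
river: ρ → (-14,19,1)
river: ρ → (1,19,-14)
river: ρ → (-14,9,6)
river: ρ → (6,15,-8)
ρ-cycle length = 18 (tail of 0 descent steps not counted)

18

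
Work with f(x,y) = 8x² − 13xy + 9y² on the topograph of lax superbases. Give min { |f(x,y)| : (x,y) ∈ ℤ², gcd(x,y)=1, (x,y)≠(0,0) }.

translate: b→3 (≡-13 mod 16), so (8,-13,9)→(8,3,4)
flip: (8,3,4)→(4,-3,8)
reduced (well bottom): (4,-3,8) with a≤c, −a<b≤a
well minimum = a = 4

4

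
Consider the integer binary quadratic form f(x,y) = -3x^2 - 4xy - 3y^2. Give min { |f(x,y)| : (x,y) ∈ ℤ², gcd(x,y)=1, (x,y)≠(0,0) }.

translate: b→-2 (≡4 mod 6), so (3,4,3)→(3,-2,2)
flip: (3,-2,2)→(2,2,3)
reduced (well bottom): (2,2,3) with a≤c, −a<b≤a
well minimum |f| = |-2| = 2 (negative-definite)

2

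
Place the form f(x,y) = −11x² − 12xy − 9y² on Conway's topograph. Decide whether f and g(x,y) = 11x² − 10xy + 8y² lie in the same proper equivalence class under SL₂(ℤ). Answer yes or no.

D₁ = -252, D₂ = -252
f is negative-definite; reduce −f:
−f: translate: b→-10 (≡12 mod 22), so (11,12,9)→(11,-10,8)
−f: flip: (11,-10,8)→(8,10,11)
−f: translate: b→-6 (≡10 mod 16), so (8,10,11)→(8,-6,9)
−f: reduced (well bottom): (8,-6,9) with a≤c, −a<b≤a
flip sign back: reduced form of f is (-8,6,-9)
g: flip: (11,-10,8)→(8,10,11)
g: translate: b→-6 (≡10 mod 16), so (8,10,11)→(8,-6,9)
g: reduced (well bottom): (8,-6,9) with a≤c, −a<b≤a
reduced forms (-8, 6, -9) vs (8, -6, 9) ⇒ inequivalent

no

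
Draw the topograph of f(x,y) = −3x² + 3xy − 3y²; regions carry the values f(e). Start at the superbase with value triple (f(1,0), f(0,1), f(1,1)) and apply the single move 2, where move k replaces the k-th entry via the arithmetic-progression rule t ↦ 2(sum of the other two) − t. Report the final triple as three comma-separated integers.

start (-3,-3,-3) = (f(1,0),f(0,1),f(1,1))
replace slot 2: 2·((-3)+(-3)) − (-3) = -9 → (-3,-9,-3)

-3,-9,-3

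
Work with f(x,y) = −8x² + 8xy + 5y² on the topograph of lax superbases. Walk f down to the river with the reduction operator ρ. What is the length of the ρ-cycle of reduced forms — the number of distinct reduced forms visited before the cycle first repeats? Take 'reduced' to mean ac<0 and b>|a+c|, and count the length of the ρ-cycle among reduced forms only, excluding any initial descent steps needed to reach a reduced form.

D = 224, ⌊√D⌋ = 14
river: ρ → (5,12,-4)
river: ρ → (-4,12,5)
river: ρ → (5,8,-8)
river: ρ → (-8,8,5)
ρ-cycle length = 4 (tail of 0 descent steps not counted)

4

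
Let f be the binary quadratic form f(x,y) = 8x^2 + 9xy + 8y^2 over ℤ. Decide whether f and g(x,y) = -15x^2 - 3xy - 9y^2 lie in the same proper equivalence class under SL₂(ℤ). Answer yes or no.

D₁ = -175, D₂ = -531
discriminants differ ⇒ not SL₂(ℤ)-equivalent

no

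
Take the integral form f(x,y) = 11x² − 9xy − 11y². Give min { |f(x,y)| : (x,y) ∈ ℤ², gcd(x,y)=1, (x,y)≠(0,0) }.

descent: ρ → (-11,9,11)  [lands on river]
river: ρ → (11,13,-9)
river: ρ → (-9,23,1)
river: ρ → (1,23,-9)
river: ρ → (-9,13,11)
river: ρ → (11,9,-11)
river: ρ → (-11,13,9)
river: ρ → (9,23,-1)
river: ρ → (-1,23,9)
river: ρ → (9,13,-11)
closes: descent 1, river 10
min |a| on river = 1

1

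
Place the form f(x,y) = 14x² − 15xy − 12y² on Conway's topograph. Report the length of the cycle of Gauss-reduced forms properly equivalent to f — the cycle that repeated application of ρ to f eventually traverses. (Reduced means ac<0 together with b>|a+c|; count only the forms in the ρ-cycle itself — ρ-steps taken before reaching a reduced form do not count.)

D = 897, ⌊√D⌋ = 29
descent: ρ → (-12,15,14)  [lands on river]
river: ρ → (14,13,-13)
river: ρ → (-13,13,14)
river: ρ → (14,15,-12)
river: ρ → (-12,9,17)
river: ρ → (17,25,-4)
river: ρ → (-4,23,23)
river: ρ → (23,23,-4)
river: ρ → (-4,25,17)
river: ρ → (17,9,-12)
ρ-cycle length = 10 (tail of 1 descent step not counted)

10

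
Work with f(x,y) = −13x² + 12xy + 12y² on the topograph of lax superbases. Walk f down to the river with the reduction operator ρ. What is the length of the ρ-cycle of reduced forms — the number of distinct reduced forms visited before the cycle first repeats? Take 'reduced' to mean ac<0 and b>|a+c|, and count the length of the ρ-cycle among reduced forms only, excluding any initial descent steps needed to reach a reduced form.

D = 768, ⌊√D⌋ = 27
river: ρ → (12,12,-13)
river: ρ → (-13,14,11)
river: ρ → (11,8,-16)
river: ρ → (-16,24,3)
river: ρ → (3,24,-16)
river: ρ → (-16,8,11)
river: ρ → (11,14,-13)
river: ρ → (-13,12,12)
ρ-cycle length = 8 (tail of 0 descent steps not counted)

8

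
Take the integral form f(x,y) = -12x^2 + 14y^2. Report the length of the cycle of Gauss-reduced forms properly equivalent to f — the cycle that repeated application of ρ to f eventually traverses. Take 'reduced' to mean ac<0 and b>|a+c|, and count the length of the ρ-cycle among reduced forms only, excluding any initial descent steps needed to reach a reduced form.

D = 672, ⌊√D⌋ = 25
descent: ρ → (14,0,-12)
descent: ρ → (-12,24,2)  [lands on river]
river: ρ → (2,24,-12)
ρ-cycle length = 2 (tail of 2 descent steps not counted)

2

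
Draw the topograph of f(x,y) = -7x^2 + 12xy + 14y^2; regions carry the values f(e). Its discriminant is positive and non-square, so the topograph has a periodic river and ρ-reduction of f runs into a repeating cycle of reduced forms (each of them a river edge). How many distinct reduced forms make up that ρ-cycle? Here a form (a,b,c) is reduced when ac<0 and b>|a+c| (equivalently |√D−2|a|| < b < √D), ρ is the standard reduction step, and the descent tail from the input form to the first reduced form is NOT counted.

D = 536, ⌊√D⌋ = 23
river: ρ → (14,16,-5)
river: ρ → (-5,14,17)
river: ρ → (17,20,-2)
river: ρ → (-2,20,17)
river: ρ → (17,14,-5)
river: ρ → (-5,16,14)
river: ρ → (14,12,-7)
river: ρ → (-7,16,10)
river: ρ → (10,4,-13)
river: ρ → (-13,22,1)
river: ρ → (1,22,-13)
river: ρ → (-13,4,10)
river: ρ → (10,16,-7)
river: ρ → (-7,12,14)
ρ-cycle length = 14 (tail of 0 descent steps not counted)

14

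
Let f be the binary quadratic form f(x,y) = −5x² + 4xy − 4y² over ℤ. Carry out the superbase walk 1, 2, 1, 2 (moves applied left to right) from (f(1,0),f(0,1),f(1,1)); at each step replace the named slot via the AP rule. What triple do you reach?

start (-5,-4,-5) = (f(1,0),f(0,1),f(1,1))
replace slot 1: 2·((-4)+(-5)) − (-5) = -13 → (-13,-4,-5)
replace slot 2: 2·((-13)+(-5)) − (-4) = -32 → (-13,-32,-5)
replace slot 1: 2·((-32)+(-5)) − (-13) = -61 → (-61,-32,-5)
replace slot 2: 2·((-61)+(-5)) − (-32) = -100 → (-61,-100,-5)

-61,-100,-5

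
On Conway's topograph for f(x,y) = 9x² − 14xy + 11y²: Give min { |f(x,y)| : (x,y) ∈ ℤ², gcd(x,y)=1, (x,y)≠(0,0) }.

translate: b→4 (≡-14 mod 18), so (9,-14,11)→(9,4,6)
flip: (9,4,6)→(6,-4,9)
reduced (well bottom): (6,-4,9) with a≤c, −a<b≤a
well minimum = a = 6

6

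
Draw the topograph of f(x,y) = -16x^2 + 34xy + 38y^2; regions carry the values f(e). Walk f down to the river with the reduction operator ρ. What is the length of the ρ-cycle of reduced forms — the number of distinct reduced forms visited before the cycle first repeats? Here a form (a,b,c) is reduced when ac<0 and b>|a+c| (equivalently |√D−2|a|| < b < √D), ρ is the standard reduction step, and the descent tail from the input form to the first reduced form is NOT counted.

D = 3588, ⌊√D⌋ = 59
river: ρ → (38,42,-12)
river: ρ → (-12,54,14)
river: ρ → (14,58,-4)
river: ρ → (-4,54,42)
river: ρ → (42,30,-16)
river: ρ → (-16,34,38)
ρ-cycle length = 6 (tail of 0 descent steps not counted)

6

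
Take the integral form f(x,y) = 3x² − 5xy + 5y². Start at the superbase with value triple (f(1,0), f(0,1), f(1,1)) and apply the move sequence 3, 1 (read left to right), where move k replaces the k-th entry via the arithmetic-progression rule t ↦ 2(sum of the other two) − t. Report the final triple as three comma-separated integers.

start (3,5,3) = (f(1,0),f(0,1),f(1,1))
replace slot 3: 2·(3+5) − 3 = 13 → (3,5,13)
replace slot 1: 2·(5+13) − 3 = 33 → (33,5,13)

33,5,13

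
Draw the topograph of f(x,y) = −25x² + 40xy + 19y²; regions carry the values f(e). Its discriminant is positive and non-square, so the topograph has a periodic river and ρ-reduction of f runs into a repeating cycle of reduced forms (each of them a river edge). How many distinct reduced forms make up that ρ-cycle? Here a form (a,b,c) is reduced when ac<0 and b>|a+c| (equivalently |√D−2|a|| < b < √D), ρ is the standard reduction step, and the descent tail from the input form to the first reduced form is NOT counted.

D = 3500, ⌊√D⌋ = 59
river: ρ → (19,36,-29)
river: ρ → (-29,22,26)
river: ρ → (26,30,-25)
river: ρ → (-25,20,31)
river: ρ → (31,42,-14)
river: ρ → (-14,42,31)
river: ρ → (31,20,-25)
river: ρ → (-25,30,26)
river: ρ → (26,22,-29)
river: ρ → (-29,36,19)
river: ρ → (19,40,-25)
river: ρ → (-25,10,34)
river: ρ → (34,58,-1)
river: ρ → (-1,58,34)
river: ρ → (34,10,-25)
river: ρ → (-25,40,19)
ρ-cycle length = 16 (tail of 0 descent steps not counted)

16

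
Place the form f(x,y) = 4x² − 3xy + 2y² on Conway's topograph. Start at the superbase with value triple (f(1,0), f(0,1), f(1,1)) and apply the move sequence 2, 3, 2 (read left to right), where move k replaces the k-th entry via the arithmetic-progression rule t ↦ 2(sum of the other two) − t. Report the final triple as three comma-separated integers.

start (4,2,3) = (f(1,0),f(0,1),f(1,1))
replace slot 2: 2·(4+3) − 2 = 12 → (4,12,3)
replace slot 3: 2·(4+12) − 3 = 29 → (4,12,29)
replace slot 2: 2·(4+29) − 12 = 54 → (4,54,29)

4,54,29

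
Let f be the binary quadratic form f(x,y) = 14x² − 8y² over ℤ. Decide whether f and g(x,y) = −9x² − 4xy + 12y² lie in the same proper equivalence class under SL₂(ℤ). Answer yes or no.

D₁ = 448, D₂ = 448
river cycle of f (length 4): (-8, 16, 6), (6, 20, -2), (-2, 20, 6), (6, 16, -8)
river cycle of g (length 6): (12, 4, -9), (-9, 14, 7), (7, 14, -9), (-9, 4, 12), (12, 20, -1), (-1, 20, 12)
cycles differ ⇒ inequivalent

no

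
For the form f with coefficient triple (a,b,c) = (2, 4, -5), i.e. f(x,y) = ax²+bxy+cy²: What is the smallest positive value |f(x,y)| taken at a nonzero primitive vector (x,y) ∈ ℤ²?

river: ρ → (-5,6,1)
river: ρ → (1,6,-5)
river: ρ → (-5,4,2)
river: ρ → (2,4,-5)
closes: descent 0, river 4
min |a| on river = 1

1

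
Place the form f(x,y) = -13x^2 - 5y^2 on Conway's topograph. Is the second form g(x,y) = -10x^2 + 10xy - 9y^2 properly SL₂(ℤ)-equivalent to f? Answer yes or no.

D₁ = -260, D₂ = -260
f is negative-definite; reduce −f:
−f: flip: (13,0,5)→(5,0,13)
−f: reduced (well bottom): (5,0,13) with a≤c, −a<b≤a
flip sign back: reduced form of f is (-5,0,-13)
g is negative-definite; reduce −g:
−g: translate: b→10 (≡-10 mod 20), so (10,-10,9)→(10,10,9)
−g: flip: (10,10,9)→(9,-10,10)
−g: translate: b→8 (≡-10 mod 18), so (9,-10,10)→(9,8,9)
−g: reduced (well bottom): (9,8,9) with a≤c, −a<b≤a
flip sign back: reduced form of g is (-9,-8,-9)
reduced forms (-5, 0, -13) vs (-9, -8, -9) ⇒ inequivalent

no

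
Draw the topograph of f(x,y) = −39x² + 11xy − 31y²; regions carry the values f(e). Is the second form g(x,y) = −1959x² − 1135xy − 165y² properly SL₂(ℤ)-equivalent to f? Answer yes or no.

D₁ = -4715, D₂ = -4715
f is negative-definite; reduce −f:
−f: flip: (39,-11,31)→(31,11,39)
−f: reduced (well bottom): (31,11,39) with a≤c, −a<b≤a
flip sign back: reduced form of f is (-31,-11,-39)
g is negative-definite; reduce −g:
−g: flip: (1959,1135,165)→(165,-1135,1959)
−g: translate: b→-145 (≡-1135 mod 330), so (165,-1135,1959)→(165,-145,39)
−g: flip: (165,-145,39)→(39,145,165)
−g: translate: b→-11 (≡145 mod 78), so (39,145,165)→(39,-11,31)
−g: flip: (39,-11,31)→(31,11,39)
−g: reduced (well bottom): (31,11,39) with a≤c, −a<b≤a
flip sign back: reduced form of g is (-31,-11,-39)
reduced forms (-31, -11, -39) vs (-31, -11, -39) ⇒ equivalent

yes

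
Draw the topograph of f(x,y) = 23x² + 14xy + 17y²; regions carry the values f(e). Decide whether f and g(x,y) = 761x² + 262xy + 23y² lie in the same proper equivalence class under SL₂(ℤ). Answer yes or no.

D₁ = -1368, D₂ = -1368
f: flip: (23,14,17)→(17,-14,23)
f: reduced (well bottom): (17,-14,23) with a≤c, −a<b≤a
g: flip: (761,262,23)→(23,-262,761)
g: translate: b→14 (≡-262 mod 46), so (23,-262,761)→(23,14,17)
g: flip: (23,14,17)→(17,-14,23)
g: reduced (well bottom): (17,-14,23) with a≤c, −a<b≤a
reduced forms (17, -14, 23) vs (17, -14, 23) ⇒ equivalent

yes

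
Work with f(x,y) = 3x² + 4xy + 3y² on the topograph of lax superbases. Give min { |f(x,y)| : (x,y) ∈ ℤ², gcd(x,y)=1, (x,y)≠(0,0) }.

translate: b→-2 (≡4 mod 6), so (3,4,3)→(3,-2,2)
flip: (3,-2,2)→(2,2,3)
reduced (well bottom): (2,2,3) with a≤c, −a<b≤a
well minimum = a = 2

2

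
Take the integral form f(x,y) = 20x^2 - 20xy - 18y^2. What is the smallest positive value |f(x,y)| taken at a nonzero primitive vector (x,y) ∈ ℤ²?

descent: ρ → (-18,20,20)  [lands on river]
river: ρ → (20,20,-18)
river: ρ → (-18,16,22)
river: ρ → (22,28,-12)
river: ρ → (-12,20,30)
river: ρ → (30,40,-2)
river: ρ → (-2,40,30)
river: ρ → (30,20,-12)
river: ρ → (-12,28,22)
river: ρ → (22,16,-18)
closes: descent 1, river 10
min |a| on river = 2

2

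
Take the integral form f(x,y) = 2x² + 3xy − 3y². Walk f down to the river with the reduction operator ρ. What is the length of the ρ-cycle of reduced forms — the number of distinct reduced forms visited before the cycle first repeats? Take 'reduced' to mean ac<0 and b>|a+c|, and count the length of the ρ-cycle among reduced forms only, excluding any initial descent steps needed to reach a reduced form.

D = 33, ⌊√D⌋ = 5
river: ρ → (-3,3,2)
river: ρ → (2,5,-1)
river: ρ → (-1,5,2)
river: ρ → (2,3,-3)
ρ-cycle length = 4 (tail of 0 descent steps not counted)

4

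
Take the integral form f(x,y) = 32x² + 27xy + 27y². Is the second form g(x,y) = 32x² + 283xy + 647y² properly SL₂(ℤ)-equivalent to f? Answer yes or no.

D₁ = -2727, D₂ = -2727
f: flip: (32,27,27)→(27,-27,32)
f: translate: b→27 (≡-27 mod 54), so (27,-27,32)→(27,27,32)
f: reduced (well bottom): (27,27,32) with a≤c, −a<b≤a
g: translate: b→27 (≡283 mod 64), so (32,283,647)→(32,27,27)
g: flip: (32,27,27)→(27,-27,32)
g: translate: b→27 (≡-27 mod 54), so (27,-27,32)→(27,27,32)
g: reduced (well bottom): (27,27,32) with a≤c, −a<b≤a
reduced forms (27, 27, 32) vs (27, 27, 32) ⇒ equivalent

yes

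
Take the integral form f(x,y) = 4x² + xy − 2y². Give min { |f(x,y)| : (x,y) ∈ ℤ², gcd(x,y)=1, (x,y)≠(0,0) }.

descent: ρ → (-2,3,3)  [lands on river]
river: ρ → (3,3,-2)
river: ρ → (-2,5,1)
river: ρ → (1,5,-2)
closes: descent 1, river 4
min |a| on river = 1

1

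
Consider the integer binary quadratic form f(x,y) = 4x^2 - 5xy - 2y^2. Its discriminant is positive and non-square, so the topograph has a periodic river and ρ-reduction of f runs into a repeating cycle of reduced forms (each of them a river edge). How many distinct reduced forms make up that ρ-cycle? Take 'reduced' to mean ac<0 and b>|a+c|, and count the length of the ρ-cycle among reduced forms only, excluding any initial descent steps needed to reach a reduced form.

D = 57, ⌊√D⌋ = 7
descent: ρ → (-2,5,4)  [lands on river]
river: ρ → (4,3,-3)
river: ρ → (-3,3,4)
river: ρ → (4,5,-2)
river: ρ → (-2,7,1)
river: ρ → (1,7,-2)
ρ-cycle length = 6 (tail of 1 descent step not counted)

6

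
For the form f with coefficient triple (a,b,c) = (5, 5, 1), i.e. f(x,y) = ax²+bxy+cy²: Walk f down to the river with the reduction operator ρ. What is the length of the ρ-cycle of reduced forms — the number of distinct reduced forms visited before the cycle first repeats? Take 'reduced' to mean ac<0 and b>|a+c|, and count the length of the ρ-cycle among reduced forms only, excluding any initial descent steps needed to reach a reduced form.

D = 5, ⌊√D⌋ = 2
descent: ρ → (1,1,-1)  [lands on river]
river: ρ → (-1,1,1)
ρ-cycle length = 2 (tail of 1 descent step not counted)

2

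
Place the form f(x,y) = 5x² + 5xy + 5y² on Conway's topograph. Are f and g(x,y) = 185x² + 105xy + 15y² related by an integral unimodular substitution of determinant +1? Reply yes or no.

D₁ = -75, D₂ = -75
f: reduced (well bottom): (5,5,5) with a≤c, −a<b≤a
g: flip: (185,105,15)→(15,-105,185)
g: translate: b→15 (≡-105 mod 30), so (15,-105,185)→(15,15,5)
g: flip: (15,15,5)→(5,-15,15)
g: translate: b→5 (≡-15 mod 10), so (5,-15,15)→(5,5,5)
g: reduced (well bottom): (5,5,5) with a≤c, −a<b≤a
reduced forms (5, 5, 5) vs (5, 5, 5) ⇒ equivalent

yes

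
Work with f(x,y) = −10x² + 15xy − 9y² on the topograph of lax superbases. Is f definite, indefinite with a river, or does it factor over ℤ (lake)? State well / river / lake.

D = b²−4ac = 15² − 4·(-10)·(-9) = -135
D < 0 ⇒ definite ⇒ every region one sign ⇒ single well

well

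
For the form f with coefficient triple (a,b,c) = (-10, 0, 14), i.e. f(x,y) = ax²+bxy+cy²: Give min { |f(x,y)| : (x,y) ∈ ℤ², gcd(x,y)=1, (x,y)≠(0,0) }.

descent: ρ → (14,0,-10)
descent: ρ → (-10,20,4)  [lands on river]
river: ρ → (4,20,-10)
closes: descent 2, river 2
min |a| on river = 4

4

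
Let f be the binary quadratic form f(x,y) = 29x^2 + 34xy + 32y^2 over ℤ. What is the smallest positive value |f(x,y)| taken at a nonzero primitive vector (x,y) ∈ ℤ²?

translate: b→-24 (≡34 mod 58), so (29,34,32)→(29,-24,27)
flip: (29,-24,27)→(27,24,29)
reduced (well bottom): (27,24,29) with a≤c, −a<b≤a
well minimum = a = 27

27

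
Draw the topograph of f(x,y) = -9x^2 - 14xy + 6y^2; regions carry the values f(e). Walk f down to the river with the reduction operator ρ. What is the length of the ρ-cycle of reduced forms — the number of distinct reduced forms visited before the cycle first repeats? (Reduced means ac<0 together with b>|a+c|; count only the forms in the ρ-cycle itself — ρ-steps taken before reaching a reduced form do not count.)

D = 412, ⌊√D⌋ = 20
descent: ρ → (6,14,-9)  [lands on river]
river: ρ → (-9,4,11)
river: ρ → (11,18,-2)
river: ρ → (-2,18,11)
river: ρ → (11,4,-9)
river: ρ → (-9,14,6)
river: ρ → (6,10,-13)
river: ρ → (-13,16,3)
river: ρ → (3,20,-1)
river: ρ → (-1,20,3)
river: ρ → (3,16,-13)
river: ρ → (-13,10,6)
ρ-cycle length = 12 (tail of 1 descent step not counted)

12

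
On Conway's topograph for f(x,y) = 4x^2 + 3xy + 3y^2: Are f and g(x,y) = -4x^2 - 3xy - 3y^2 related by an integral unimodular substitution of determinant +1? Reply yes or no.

D₁ = -39, D₂ = -39
f: flip: (4,3,3)→(3,-3,4)
f: translate: b→3 (≡-3 mod 6), so (3,-3,4)→(3,3,4)
f: reduced (well bottom): (3,3,4) with a≤c, −a<b≤a
g is negative-definite; reduce −g:
−g: flip: (4,3,3)→(3,-3,4)
−g: translate: b→3 (≡-3 mod 6), so (3,-3,4)→(3,3,4)
−g: reduced (well bottom): (3,3,4) with a≤c, −a<b≤a
flip sign back: reduced form of g is (-3,-3,-4)
reduced forms (3, 3, 4) vs (-3, -3, -4) ⇒ inequivalent

no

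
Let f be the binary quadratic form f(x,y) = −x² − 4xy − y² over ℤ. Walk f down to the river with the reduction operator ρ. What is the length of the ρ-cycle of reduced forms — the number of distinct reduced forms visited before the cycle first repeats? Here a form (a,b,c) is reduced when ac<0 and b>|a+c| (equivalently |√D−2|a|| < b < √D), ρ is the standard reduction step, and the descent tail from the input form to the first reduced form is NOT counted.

D = 12, ⌊√D⌋ = 3
descent: ρ → (-1,2,2)  [lands on river]
river: ρ → (2,2,-1)
ρ-cycle length = 2 (tail of 1 descent step not counted)

2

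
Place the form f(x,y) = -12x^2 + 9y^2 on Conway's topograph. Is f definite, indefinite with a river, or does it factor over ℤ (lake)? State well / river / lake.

D = b²−4ac = 0² − 4·(-12)·9 = 432
D > 0 non-square ⇒ indefinite ⇒ periodic river

river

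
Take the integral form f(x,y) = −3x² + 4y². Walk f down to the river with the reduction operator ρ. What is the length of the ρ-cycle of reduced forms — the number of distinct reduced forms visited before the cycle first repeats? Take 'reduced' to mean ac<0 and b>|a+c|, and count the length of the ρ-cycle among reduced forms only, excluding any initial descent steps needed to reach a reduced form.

D = 48, ⌊√D⌋ = 6
descent: ρ → (4,0,-3)
descent: ρ → (-3,6,1)  [lands on river]
river: ρ → (1,6,-3)
ρ-cycle length = 2 (tail of 2 descent steps not counted)

2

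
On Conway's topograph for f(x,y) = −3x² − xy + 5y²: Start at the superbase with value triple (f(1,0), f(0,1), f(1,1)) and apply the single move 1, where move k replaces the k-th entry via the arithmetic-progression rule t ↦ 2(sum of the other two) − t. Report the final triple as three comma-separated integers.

start (-3,5,1) = (f(1,0),f(0,1),f(1,1))
replace slot 1: 2·(5+1) − (-3) = 15 → (15,5,1)

15,5,1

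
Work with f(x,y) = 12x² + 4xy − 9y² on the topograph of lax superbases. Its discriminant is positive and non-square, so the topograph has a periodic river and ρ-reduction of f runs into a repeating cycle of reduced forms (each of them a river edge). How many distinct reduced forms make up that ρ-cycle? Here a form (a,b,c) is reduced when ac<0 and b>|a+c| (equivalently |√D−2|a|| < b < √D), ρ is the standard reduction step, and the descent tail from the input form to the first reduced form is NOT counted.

D = 448, ⌊√D⌋ = 21
river: ρ → (-9,14,7)
river: ρ → (7,14,-9)
river: ρ → (-9,4,12)
river: ρ → (12,20,-1)
river: ρ → (-1,20,12)
river: ρ → (12,4,-9)
ρ-cycle length = 6 (tail of 0 descent steps not counted)

6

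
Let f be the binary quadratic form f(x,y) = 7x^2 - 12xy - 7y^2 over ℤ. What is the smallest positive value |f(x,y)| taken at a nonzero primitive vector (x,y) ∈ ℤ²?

descent: ρ → (-7,12,7)  [lands on river]
river: ρ → (7,16,-3)
river: ρ → (-3,14,12)
river: ρ → (12,10,-5)
river: ρ → (-5,10,12)
river: ρ → (12,14,-3)
river: ρ → (-3,16,7)
river: ρ → (7,12,-7)
river: ρ → (-7,16,3)
river: ρ → (3,14,-12)
river: ρ → (-12,10,5)
river: ρ → (5,10,-12)
river: ρ → (-12,14,3)
river: ρ → (3,16,-7)
closes: descent 1, river 14
min |a| on river = 3

3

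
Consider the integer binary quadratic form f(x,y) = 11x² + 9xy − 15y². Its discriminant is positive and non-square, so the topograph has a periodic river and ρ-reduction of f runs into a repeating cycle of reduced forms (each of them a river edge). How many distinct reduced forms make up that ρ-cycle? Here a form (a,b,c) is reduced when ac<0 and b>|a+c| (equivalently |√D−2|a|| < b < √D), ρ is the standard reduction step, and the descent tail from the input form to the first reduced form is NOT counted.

D = 741, ⌊√D⌋ = 27
river: ρ → (-15,21,5)
river: ρ → (5,19,-19)
river: ρ → (-19,19,5)
river: ρ → (5,21,-15)
river: ρ → (-15,9,11)
river: ρ → (11,13,-13)
river: ρ → (-13,13,11)
river: ρ → (11,9,-15)
ρ-cycle length = 8 (tail of 0 descent steps not counted)

8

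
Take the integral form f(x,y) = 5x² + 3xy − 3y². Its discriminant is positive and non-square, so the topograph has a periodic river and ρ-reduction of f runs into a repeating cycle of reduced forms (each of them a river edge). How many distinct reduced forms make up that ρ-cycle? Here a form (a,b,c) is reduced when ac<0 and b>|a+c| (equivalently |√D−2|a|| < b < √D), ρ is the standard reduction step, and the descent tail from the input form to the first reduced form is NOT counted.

D = 69, ⌊√D⌋ = 8
river: ρ → (-3,3,5)
river: ρ → (5,7,-1)
river: ρ → (-1,7,5)
river: ρ → (5,3,-3)
ρ-cycle length = 4 (tail of 0 descent steps not counted)

4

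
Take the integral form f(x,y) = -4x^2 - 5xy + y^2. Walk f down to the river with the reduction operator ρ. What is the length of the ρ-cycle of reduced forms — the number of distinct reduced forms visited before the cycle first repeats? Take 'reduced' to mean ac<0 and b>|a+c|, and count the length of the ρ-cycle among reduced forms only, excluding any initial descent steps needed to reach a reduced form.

D = 41, ⌊√D⌋ = 6
descent: ρ → (1,5,-4)  [lands on river]
river: ρ → (-4,3,2)
river: ρ → (2,5,-2)
river: ρ → (-2,3,4)
river: ρ → (4,5,-1)
river: ρ → (-1,5,4)
river: ρ → (4,3,-2)
river: ρ → (-2,5,2)
river: ρ → (2,3,-4)
river: ρ → (-4,5,1)
ρ-cycle length = 10 (tail of 1 descent step not counted)

10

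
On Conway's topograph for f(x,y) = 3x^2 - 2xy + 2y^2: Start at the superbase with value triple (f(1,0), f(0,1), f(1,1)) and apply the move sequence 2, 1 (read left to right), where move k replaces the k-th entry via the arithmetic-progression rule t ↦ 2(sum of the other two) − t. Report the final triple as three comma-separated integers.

start (3,2,3) = (f(1,0),f(0,1),f(1,1))
replace slot 2: 2·(3+3) − 2 = 10 → (3,10,3)
replace slot 1: 2·(10+3) − 3 = 23 → (23,10,3)

23,10,3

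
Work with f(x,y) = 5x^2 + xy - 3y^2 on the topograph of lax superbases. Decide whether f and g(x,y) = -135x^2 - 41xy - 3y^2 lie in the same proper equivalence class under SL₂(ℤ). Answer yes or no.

D₁ = 61, D₂ = 61
river cycle of f (length 6): (-3, 5, 3), (3, 7, -1), (-1, 7, 3), (3, 5, -3), (-3, 7, 1), (1, 7, -3)
river cycle of g (length 6): (-3, 5, 3), (3, 7, -1), (-1, 7, 3), (3, 5, -3), (-3, 7, 1), (1, 7, -3)
cycles coincide ⇒ equivalent

yes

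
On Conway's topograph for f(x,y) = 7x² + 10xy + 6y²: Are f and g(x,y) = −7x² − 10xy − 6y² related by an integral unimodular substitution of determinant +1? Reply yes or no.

D₁ = -68, D₂ = -68
f: translate: b→-4 (≡10 mod 14), so (7,10,6)→(7,-4,3)
f: flip: (7,-4,3)→(3,4,7)
f: translate: b→-2 (≡4 mod 6), so (3,4,7)→(3,-2,6)
f: reduced (well bottom): (3,-2,6) with a≤c, −a<b≤a
g is negative-definite; reduce −g:
−g: translate: b→-4 (≡10 mod 14), so (7,10,6)→(7,-4,3)
−g: flip: (7,-4,3)→(3,4,7)
−g: translate: b→-2 (≡4 mod 6), so (3,4,7)→(3,-2,6)
−g: reduced (well bottom): (3,-2,6) with a≤c, −a<b≤a
flip sign back: reduced form of g is (-3,2,-6)
reduced forms (3, -2, 6) vs (-3, 2, -6) ⇒ inequivalent

no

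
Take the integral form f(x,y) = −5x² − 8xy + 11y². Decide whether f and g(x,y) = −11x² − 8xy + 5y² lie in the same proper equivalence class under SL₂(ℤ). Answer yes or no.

D₁ = 284, D₂ = 284
river cycle of f (length 8): (11, 8, -5), (-5, 12, 7), (7, 16, -1), (-1, 16, 7), (7, 12, -5), (-5, 8, 11), (11, 14, -2), (-2, 14, 11)
river cycle of g (length 8): (5, 8, -11), (-11, 14, 2), (2, 14, -11), (-11, 8, 5), (5, 12, -7), (-7, 16, 1), (1, 16, -7), (-7, 12, 5)
cycles differ ⇒ inequivalent

no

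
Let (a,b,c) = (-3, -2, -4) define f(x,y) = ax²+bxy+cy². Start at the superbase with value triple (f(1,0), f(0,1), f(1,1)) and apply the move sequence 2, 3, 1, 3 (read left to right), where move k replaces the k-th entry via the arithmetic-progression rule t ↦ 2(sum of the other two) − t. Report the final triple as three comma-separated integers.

start (-3,-4,-9) = (f(1,0),f(0,1),f(1,1))
replace slot 2: 2·((-3)+(-9)) − (-4) = -20 → (-3,-20,-9)
replace slot 3: 2·((-3)+(-20)) − (-9) = -37 → (-3,-20,-37)
replace slot 1: 2·((-20)+(-37)) − (-3) = -111 → (-111,-20,-37)
replace slot 3: 2·((-111)+(-20)) − (-37) = -225 → (-111,-20,-225)

-111,-20,-225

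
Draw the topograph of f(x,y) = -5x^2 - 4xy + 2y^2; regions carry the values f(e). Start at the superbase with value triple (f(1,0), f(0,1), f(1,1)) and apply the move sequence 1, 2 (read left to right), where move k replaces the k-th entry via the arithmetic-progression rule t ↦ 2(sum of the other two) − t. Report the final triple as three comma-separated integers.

start (-5,2,-7) = (f(1,0),f(0,1),f(1,1))
replace slot 1: 2·(2+(-7)) − (-5) = -5 → (-5,2,-7)
replace slot 2: 2·((-5)+(-7)) − 2 = -26 → (-5,-26,-7)

-5,-26,-7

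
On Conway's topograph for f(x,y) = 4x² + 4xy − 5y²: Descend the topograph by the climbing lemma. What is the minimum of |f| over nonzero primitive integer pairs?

river: ρ → (-5,6,3)
river: ρ → (3,6,-5)
river: ρ → (-5,4,4)
river: ρ → (4,4,-5)
closes: descent 0, river 4
min |a| on river = 3

3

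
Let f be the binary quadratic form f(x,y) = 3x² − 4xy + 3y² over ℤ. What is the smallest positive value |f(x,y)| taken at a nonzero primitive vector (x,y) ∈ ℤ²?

translate: b→2 (≡-4 mod 6), so (3,-4,3)→(3,2,2)
flip: (3,2,2)→(2,-2,3)
translate: b→2 (≡-2 mod 4), so (2,-2,3)→(2,2,3)
reduced (well bottom): (2,2,3) with a≤c, −a<b≤a
well minimum = a = 2

2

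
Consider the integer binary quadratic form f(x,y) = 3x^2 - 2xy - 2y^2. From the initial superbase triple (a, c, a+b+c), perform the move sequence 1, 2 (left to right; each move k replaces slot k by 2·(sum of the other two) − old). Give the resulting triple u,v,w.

start (3,-2,-1) = (f(1,0),f(0,1),f(1,1))
replace slot 1: 2·((-2)+(-1)) − 3 = -9 → (-9,-2,-1)
replace slot 2: 2·((-9)+(-1)) − (-2) = -18 → (-9,-18,-1)

-9,-18,-1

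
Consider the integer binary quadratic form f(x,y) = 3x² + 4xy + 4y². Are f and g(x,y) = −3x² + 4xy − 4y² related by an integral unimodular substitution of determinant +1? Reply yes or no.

D₁ = -32, D₂ = -32
f: translate: b→-2 (≡4 mod 6), so (3,4,4)→(3,-2,3)
f: flip: (3,-2,3)→(3,2,3)
f: reduced (well bottom): (3,2,3) with a≤c, −a<b≤a
g is negative-definite; reduce −g:
−g: translate: b→2 (≡-4 mod 6), so (3,-4,4)→(3,2,3)
−g: reduced (well bottom): (3,2,3) with a≤c, −a<b≤a
flip sign back: reduced form of g is (-3,-2,-3)
reduced forms (3, 2, 3) vs (-3, -2, -3) ⇒ inequivalent

no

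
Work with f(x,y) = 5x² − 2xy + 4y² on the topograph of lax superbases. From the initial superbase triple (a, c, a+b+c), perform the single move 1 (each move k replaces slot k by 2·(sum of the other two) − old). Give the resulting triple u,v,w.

start (5,4,7) = (f(1,0),f(0,1),f(1,1))
replace slot 1: 2·(4+7) − 5 = 17 → (17,4,7)

17,4,7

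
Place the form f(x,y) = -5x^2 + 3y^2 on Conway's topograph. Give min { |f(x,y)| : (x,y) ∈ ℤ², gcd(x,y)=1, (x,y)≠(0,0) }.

descent: ρ → (3,6,-2)  [lands on river]
river: ρ → (-2,6,3)
closes: descent 1, river 2
min |a| on river = 2

2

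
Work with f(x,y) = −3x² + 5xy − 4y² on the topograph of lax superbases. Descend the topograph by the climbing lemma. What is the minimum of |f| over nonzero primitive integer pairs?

translate: b→1 (≡-5 mod 6), so (3,-5,4)→(3,1,2)
flip: (3,1,2)→(2,-1,3)
reduced (well bottom): (2,-1,3) with a≤c, −a<b≤a
well minimum |f| = |-2| = 2 (negative-definite)

2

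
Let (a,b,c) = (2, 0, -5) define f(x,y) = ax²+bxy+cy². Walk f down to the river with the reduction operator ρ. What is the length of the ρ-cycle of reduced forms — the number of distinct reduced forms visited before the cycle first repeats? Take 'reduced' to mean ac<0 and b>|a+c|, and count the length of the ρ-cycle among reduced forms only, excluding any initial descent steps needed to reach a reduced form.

D = 40, ⌊√D⌋ = 6
descent: ρ → (-5,0,2)
descent: ρ → (2,4,-3)  [lands on river]
river: ρ → (-3,2,3)
river: ρ → (3,4,-2)
river: ρ → (-2,4,3)
river: ρ → (3,2,-3)
river: ρ → (-3,4,2)
ρ-cycle length = 6 (tail of 2 descent steps not counted)

6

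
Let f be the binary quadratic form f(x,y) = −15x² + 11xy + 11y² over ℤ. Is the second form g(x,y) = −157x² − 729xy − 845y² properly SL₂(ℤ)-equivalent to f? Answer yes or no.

D₁ = 781, D₂ = 781
river cycle of f (length 18): (11, 11, -15), (-15, 19, 7), (7, 23, -9), (-9, 13, 17), (17, 21, -5), (-5, 19, 21), (21, 23, -3), (-3, 25, 13), (13, 27, -1), (-1, 27, 13), … (8 more)
river cycle of g (length 18): (-15, 11, 11), (11, 11, -15), (-15, 19, 7), (7, 23, -9), (-9, 13, 17), (17, 21, -5), (-5, 19, 21), (21, 23, -3), (-3, 25, 13), (13, 27, -1), … (8 more)
cycles coincide ⇒ equivalent

yes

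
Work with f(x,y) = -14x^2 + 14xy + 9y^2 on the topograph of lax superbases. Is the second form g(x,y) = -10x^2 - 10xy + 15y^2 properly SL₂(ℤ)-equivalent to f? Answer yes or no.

D₁ = 700, D₂ = 700
river cycle of f (length 6): (9, 22, -6), (-6, 26, 1), (1, 26, -6), (-6, 22, 9), (9, 14, -14), (-14, 14, 9)
river cycle of g (length 4): (15, 10, -10), (-10, 10, 15), (15, 20, -5), (-5, 20, 15)
cycles differ ⇒ inequivalent

no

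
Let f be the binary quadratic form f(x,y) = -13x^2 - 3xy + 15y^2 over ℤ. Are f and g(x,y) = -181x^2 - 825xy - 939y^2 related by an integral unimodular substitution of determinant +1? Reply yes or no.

D₁ = 789, D₂ = 789
river cycle of f (length 8): (15, 3, -13), (-13, 23, 5), (5, 27, -3), (-3, 27, 5), (5, 23, -13), (-13, 3, 15), (15, 27, -1), (-1, 27, 15)
river cycle of g (length 8): (-13, 23, 5), (5, 27, -3), (-3, 27, 5), (5, 23, -13), (-13, 3, 15), (15, 27, -1), (-1, 27, 15), (15, 3, -13)
cycles coincide ⇒ equivalent

yes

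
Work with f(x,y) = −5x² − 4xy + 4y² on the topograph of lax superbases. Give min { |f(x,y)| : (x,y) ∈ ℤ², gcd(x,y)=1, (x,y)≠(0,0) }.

descent: ρ → (4,4,-5)  [lands on river]
river: ρ → (-5,6,3)
river: ρ → (3,6,-5)
river: ρ → (-5,4,4)
closes: descent 1, river 4
min |a| on river = 3

3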